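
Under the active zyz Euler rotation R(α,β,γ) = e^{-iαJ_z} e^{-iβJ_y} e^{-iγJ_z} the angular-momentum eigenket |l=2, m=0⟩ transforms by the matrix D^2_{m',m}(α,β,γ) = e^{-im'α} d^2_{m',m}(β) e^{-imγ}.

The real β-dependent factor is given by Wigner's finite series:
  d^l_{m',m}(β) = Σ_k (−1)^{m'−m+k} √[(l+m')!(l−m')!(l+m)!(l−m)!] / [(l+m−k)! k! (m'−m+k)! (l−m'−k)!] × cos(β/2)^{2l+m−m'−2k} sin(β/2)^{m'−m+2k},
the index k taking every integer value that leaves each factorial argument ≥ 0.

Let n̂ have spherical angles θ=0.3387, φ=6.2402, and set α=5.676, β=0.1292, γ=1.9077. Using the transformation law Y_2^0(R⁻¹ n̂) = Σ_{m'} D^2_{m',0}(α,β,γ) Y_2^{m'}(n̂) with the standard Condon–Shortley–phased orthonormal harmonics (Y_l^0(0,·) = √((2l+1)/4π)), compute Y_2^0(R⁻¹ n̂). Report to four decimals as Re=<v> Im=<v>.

Need the full column D^2_{m',0} for m'=−2..2 at α=5.676, β=0.1292, γ=1.9077.
cos(β/2)=0.997914, sin(β/2)=0.064555
d^2_{-2,0}: single k=2 term ⇒ +0.010165;  D = +0.003547-0.009526i
d^2_{-1,0}: k∈[1..2] ⇒ +0.157140 -0.000658 = +0.156482;  D = +0.128512-0.089282i
d^2_{0,0}: k∈[0..2] ⇒ +0.991683 -0.016600 +0.000017 = +0.975100;  D = +0.975100+0.000000i
d^2_{1,0}: k∈[0..1] ⇒ -0.157140 +0.000658 = -0.156482;  D = -0.128512-0.089282i
d^2_{2,0}: single k=0 term ⇒ +0.010165;  D = +0.003547+0.009526i
Y_2^{m'}(θ=0.3387,φ=6.2402) and Σ D·Y over m':
  (+0.0035-0.0095i)·(+0.0425+0.0037i)  (+0.1285-0.0893i)·(+0.2419+0.0104i)  (+0.9751+0.0000i)·(+0.5263+0.0000i)  (-0.1285-0.0893i)·(-0.2419+0.0104i)  (+0.0035+0.0095i)·(+0.0425-0.0037i)
Y_2^0(R⁻¹ n̂) = +0.577620-0.000000i

Re=0.5776 Im=0.0000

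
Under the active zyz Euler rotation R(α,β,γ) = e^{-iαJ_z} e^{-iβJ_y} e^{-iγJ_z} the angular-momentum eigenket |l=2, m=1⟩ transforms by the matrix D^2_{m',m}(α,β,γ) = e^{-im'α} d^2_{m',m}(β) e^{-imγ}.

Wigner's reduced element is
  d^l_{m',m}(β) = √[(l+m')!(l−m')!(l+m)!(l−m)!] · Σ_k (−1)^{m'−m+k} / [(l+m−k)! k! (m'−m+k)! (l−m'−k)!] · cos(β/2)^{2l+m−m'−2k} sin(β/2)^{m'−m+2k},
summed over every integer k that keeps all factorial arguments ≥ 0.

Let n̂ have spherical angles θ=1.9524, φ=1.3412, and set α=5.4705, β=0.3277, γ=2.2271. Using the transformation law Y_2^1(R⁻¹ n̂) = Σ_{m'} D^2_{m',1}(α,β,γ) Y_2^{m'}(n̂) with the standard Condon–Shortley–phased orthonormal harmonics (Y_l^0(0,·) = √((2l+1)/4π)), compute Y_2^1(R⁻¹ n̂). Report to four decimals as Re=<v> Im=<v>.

Re=0.3339 Im=-0.0737

Need the full column D^2_{m',1} for m'=−2..2 at α=5.4705, β=0.3277, γ=2.2271.
cos(β/2)=0.986607, sin(β/2)=0.163118
d^2_{-2,1}: single k=3 term ⇒ +0.008564;  D = -0.006490+0.005588i
d^2_{-1,1}: k∈[2..3] ⇒ +0.077698 -0.000708 = +0.076990;  D = -0.076592-0.007825i
d^2_{0,1}: k∈[1..2] ⇒ +0.383715 -0.010489 = +0.373227;  D = -0.227740-0.295690i
d^2_{1,1}: k∈[0..1] ⇒ +0.947493 -0.077698 = +0.869795;  D = +0.135466-0.859181i
d^2_{2,1}: single k=0 term ⇒ -0.313302;  D = -0.258273+0.177351i
Y_2^{m'}(θ=1.9524,φ=1.3412) and Σ D·Y over m':
  (-0.0065+0.0056i)·(-0.2982-0.1475i)  (-0.0766-0.0078i)·(-0.0608+0.2600i)  (-0.2277-0.2957i)·(-0.1842+0.0000i)  (+0.1355-0.8592i)·(+0.0608+0.2600i)  (-0.2583+0.1774i)·(-0.2982+0.1475i)
Y_2^1(R⁻¹ n̂) = +0.333886-0.073658i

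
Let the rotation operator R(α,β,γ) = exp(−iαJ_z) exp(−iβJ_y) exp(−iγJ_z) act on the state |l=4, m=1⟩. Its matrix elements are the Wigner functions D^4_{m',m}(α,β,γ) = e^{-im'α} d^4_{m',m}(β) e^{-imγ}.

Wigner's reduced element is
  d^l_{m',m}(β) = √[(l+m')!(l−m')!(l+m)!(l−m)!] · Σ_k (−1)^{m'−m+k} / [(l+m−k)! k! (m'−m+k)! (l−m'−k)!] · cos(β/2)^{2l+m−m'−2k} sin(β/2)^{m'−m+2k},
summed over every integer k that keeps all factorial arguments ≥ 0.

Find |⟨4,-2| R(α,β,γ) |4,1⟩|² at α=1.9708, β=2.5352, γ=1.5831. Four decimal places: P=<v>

Split into d^4_{-2,1}(β=2.5352) × two z-phases.
c=cos(2.5352/2)=0.298572, s=sin(2.5352/2)=0.954387; N=√[2·720·120·6]=1018.233765
k∈{3,4,5} keeps every argument non-negative
  k=3: (−1)^0·1018.2338/(72)·0.2986^5·0.9544^3 = +0.029170
  k=4: (−1)^1·1018.2338/(48)·0.2986^3·0.9544^5 = -0.447072
  k=5: (−1)^2·1018.2338/(240)·0.2986^1·0.9544^7 = +0.913603
d^4_{-2,1}(2.5352) = +0.029170 -0.447072 +0.913603 = +0.495701
|D^4_{-2,1}|² = |d^4_{-2,1}(β)|² = (+0.495701)² = 0.245719 (the z-rotation phases have unit modulus)

P=0.2457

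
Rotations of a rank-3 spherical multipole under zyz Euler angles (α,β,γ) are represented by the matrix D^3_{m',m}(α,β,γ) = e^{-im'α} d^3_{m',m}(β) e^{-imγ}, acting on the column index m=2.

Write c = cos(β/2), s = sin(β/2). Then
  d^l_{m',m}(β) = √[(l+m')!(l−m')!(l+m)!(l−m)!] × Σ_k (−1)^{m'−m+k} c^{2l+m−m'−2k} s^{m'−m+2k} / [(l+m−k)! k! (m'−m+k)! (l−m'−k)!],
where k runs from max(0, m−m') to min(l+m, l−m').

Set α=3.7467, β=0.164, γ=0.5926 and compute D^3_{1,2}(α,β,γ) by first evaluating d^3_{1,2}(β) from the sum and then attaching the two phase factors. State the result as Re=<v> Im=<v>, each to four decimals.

D^3_{1,2}(3.7467,0.164,0.5926) = e^{-i·1·3.7467}·d^3_{1,2}(0.164)·e^{-i·2·0.5926}. Compute d first:
With c≡cos(β/2)=0.996640 and s≡sin(β/2)=0.081908, N=[24·2·120·1]^{1/2}=75.894664
k: max(0,(2)−(1))=1 … min(3+(2),3−(1))=2
  k=1: (−1)^0·75.8947/(24)·0.9966^5·0.0819^1 = +0.254694
  k=2: (−1)^1·75.8947/(12)·0.9966^3·0.0819^3 = -0.003441
d^3_{1,2}(0.164) = +0.254694 -0.003441 = +0.251253
D = (-0.822441+0.568850i)·(+0.251253)·(+0.376112-0.926574i) = +0.054711+0.245224i

Re=0.0547 Im=0.2452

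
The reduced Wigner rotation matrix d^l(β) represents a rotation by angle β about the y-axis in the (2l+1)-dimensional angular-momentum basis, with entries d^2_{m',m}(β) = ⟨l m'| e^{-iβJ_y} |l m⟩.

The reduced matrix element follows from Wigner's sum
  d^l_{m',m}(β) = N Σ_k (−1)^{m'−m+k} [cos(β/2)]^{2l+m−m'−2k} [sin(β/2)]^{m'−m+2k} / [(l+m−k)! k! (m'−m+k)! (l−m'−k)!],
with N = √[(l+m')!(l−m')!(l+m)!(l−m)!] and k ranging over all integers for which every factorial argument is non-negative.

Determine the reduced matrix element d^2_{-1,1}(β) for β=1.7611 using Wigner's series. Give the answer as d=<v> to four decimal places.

d^2_{-1,1}(β=1.7611) via Wigner's sum:
c=cos(1.7611/2)=0.636727, s=sin(1.7611/2)=0.771089; N=√[1·6·6·1]=6.000000
k∈{2,3} keeps every argument non-negative
  k=2: (−1)^0·6.0000/(2)·0.6367^2·0.7711^2 = +0.723165
  k=3: (−1)^1·6.0000/(6)·0.6367^0·0.7711^4 = -0.353524
d^2_{-1,1}(1.7611) = +0.723165 -0.353524 = +0.369641

d=0.3696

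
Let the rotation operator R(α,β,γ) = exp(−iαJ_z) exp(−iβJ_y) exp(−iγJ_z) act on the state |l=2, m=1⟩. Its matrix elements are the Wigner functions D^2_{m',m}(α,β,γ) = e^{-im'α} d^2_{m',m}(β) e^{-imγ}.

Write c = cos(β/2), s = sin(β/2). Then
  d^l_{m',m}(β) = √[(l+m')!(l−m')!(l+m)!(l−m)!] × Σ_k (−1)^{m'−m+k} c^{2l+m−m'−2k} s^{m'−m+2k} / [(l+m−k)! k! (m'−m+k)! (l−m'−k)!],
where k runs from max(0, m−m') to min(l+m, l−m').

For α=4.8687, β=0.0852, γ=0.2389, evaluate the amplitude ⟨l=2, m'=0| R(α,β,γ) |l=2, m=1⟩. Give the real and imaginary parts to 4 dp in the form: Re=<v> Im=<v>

Re=0.1009 Im=-0.0246

First d^2_{0,1}(β=0.0852), then the phase factors e^{-i(0)α} and e^{-i(1)γ}:
c=cos(0.0852/2)=0.999093, s=sin(0.0852/2)=0.042587; N=√[2·2·6·1]=4.898979
k: max(0,(1)−(0))=1 … min(2+(1),2−(0))=2
  k=1: (−1)^0·4.8990/(2)·0.9991^3·0.0426^1 = +0.104033
  k=2: (−1)^1·4.8990/(2)·0.9991^1·0.0426^3 = -0.000189
d^2_{0,1}(0.0852) = +0.104033 -0.000189 = +0.103844
Phases: e^{-i·(0)·4.8687}=+1.000000+0.000000i, e^{-i·(1)·0.2389}=+0.971599-0.236634i ⇒ D=+0.100895-0.024573i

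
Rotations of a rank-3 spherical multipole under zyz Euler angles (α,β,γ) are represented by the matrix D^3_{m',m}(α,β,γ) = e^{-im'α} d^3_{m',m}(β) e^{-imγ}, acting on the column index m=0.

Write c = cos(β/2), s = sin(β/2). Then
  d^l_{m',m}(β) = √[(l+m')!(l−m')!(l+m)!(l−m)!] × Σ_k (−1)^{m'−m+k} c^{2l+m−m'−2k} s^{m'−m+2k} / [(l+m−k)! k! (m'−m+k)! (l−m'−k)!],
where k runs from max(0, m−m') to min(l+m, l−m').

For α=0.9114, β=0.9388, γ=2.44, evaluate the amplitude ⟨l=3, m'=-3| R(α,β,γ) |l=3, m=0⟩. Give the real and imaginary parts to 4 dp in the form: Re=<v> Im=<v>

Re=-0.2696 Im=0.1163

Split into d^3_{-3,0}(β=0.9388) × two z-phases.
With c≡cos(β/2)=0.891840 and s≡sin(β/2)=0.452351, N=[1·720·6·6]^{1/2}=160.996894
k∈{3} keeps every argument non-negative
  k=3: (−1)^0·160.9969/(36)·0.8918^3·0.4524^3 = +0.293632
d^3_{-3,0}(0.9388) = +0.293632
D = (-0.918157+0.396217i)·(+0.293632)·(+1.000000+0.000000i) = -0.269600+0.116342i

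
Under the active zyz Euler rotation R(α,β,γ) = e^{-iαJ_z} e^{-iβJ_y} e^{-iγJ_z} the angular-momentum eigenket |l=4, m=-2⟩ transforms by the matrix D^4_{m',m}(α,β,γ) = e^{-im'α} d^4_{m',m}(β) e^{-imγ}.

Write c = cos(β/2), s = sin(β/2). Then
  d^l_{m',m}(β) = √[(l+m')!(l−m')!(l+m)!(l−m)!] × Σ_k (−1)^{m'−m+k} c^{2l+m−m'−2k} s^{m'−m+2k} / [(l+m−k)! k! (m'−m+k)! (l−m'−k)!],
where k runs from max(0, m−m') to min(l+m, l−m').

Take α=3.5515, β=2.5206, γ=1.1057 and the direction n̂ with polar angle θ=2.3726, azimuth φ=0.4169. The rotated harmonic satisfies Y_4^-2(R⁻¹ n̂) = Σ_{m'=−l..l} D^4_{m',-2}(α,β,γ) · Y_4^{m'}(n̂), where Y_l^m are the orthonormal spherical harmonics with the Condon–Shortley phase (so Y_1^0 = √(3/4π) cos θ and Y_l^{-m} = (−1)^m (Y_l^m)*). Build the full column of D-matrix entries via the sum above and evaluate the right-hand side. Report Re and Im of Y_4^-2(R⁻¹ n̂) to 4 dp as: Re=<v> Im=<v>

Re=0.1516 Im=-0.1993

Need the full column D^4_{m',-2} for m'=−4..4 at α=3.5515, β=2.5206, γ=1.1057.
cos(β/2)=0.305531, sin(β/2)=0.952182
d^4_{-4,-2}: single k=2 term ⇒ +0.003903;  D = -0.002961-0.002542i
d^4_{-3,-2}: k∈[1..2] ⇒ +0.000885 -0.025800 = -0.024915;  D = -0.023805-0.007352i
d^4_{-2,-2}: k∈[0..2] ⇒ +0.000076 -0.008850 +0.107447 = +0.098673;  D = -0.098072+0.010869i
d^4_{-1,-2}: k∈[0..2] ⇒ -0.001004 +0.048758 -0.315705 = -0.267952;  D = -0.232495+0.133206i
d^4_{0,-2}: k∈[0..2] ⇒ +0.006997 -0.181214 +0.660013 = +0.485795;  D = -0.290350+0.389479i
d^4_{1,-2}: k∈[0..2] ⇒ -0.032505 +0.473558 -0.919881 = -0.478829;  D = -0.109487+0.466143i
d^4_{2,-2}: k∈[0..2] ⇒ +0.107447 -0.834858 +0.675709 = -0.051702;  D = -0.009216-0.050874i
d^4_{3,-2}: k∈[0..1] ⇒ -0.250583 +0.811259 = +0.560676;  D = -0.311527-0.466163i
d^4_{4,-2}: single k=0 term ⇒ +0.368138;  D = +0.309583+0.199207i
Y_4^{m'}(θ=2.3726,φ=0.4169) and Σ D·Y over m':
  (-0.0030-0.0025i)·(-0.0100-0.1030i)  (-0.0238-0.0074i)·(-0.0952+0.2871i)  (-0.0981+0.0109i)·(+0.2843-0.3132i)  (-0.2325+0.1332i)·(-0.1329+0.0589i)  (-0.2903+0.3895i)·(-0.3341+0.0000i)  (-0.1095+0.4661i)·(+0.1329+0.0589i)  (-0.0092-0.0509i)·(+0.2843+0.3132i)  (-0.3115-0.4662i)·(+0.0952+0.2871i)  (+0.3096+0.1992i)·(-0.0100+0.1030i)
Y_4^-2(R⁻¹ n̂) = +0.151649-0.199282i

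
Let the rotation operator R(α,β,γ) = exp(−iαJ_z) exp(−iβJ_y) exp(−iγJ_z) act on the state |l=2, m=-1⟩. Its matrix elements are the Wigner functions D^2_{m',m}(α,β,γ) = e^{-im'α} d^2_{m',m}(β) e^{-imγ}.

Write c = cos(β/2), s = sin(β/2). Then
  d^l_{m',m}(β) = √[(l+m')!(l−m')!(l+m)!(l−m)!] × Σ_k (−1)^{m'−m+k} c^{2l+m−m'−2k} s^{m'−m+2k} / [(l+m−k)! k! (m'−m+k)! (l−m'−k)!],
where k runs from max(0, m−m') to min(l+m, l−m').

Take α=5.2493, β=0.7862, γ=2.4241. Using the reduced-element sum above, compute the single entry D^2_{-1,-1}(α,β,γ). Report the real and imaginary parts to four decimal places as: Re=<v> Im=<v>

Split into d^2_{-1,-1}(β=0.7862) × two z-phases.
With c≡cos(β/2)=0.923726 and s≡sin(β/2)=0.383054, N=[1·6·1·6]^{1/2}=6.000000
The bounds max(0,m−m')=0 and min(l+m,l−m')=1 give 2 terms
  k=0: (−1)^0·6.0000/(6)·0.9237^4·0.3831^0 = +0.728069
  k=1: (−1)^1·6.0000/(2)·0.9237^2·0.3831^2 = -0.375601
d^2_{-1,-1}(0.7862) = +0.728069 -0.375601 = +0.352468
D = (+0.511484-0.859293i)·(+0.352468)·(-0.753457+0.657498i) = +0.063304+0.346737i

Re=0.0633 Im=0.3467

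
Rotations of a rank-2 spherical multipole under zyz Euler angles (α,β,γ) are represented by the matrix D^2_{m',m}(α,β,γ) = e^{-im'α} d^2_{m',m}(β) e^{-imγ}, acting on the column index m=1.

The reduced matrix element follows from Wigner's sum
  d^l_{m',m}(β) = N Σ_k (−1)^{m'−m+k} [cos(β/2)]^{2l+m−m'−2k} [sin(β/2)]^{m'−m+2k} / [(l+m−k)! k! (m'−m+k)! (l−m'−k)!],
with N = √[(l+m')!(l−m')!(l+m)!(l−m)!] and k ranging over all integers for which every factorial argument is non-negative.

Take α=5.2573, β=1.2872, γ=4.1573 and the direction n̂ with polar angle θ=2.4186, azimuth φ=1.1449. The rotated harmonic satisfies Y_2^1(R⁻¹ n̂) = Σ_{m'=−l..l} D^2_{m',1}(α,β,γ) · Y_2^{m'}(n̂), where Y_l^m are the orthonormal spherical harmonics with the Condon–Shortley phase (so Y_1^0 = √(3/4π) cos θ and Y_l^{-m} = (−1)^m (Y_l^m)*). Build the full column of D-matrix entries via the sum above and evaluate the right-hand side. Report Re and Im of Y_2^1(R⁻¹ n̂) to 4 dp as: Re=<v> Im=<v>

Re=-0.3462 Im=0.1033

Need the full column D^2_{m',1} for m'=−2..2 at α=5.2573, β=1.2872, γ=4.1573.
cos(β/2)=0.799941, sin(β/2)=0.600079
d^2_{-2,1}: single k=3 term ⇒ +0.345711;  D = +0.344762+0.025599i
d^2_{-1,1}: k∈[2..3] ⇒ +0.691280 -0.129668 = +0.561611;  D = +0.254745+0.500512i
d^2_{0,1}: k∈[1..2] ⇒ +0.752415 -0.423408 = +0.329007;  D = -0.173393+0.279608i
d^2_{1,1}: k∈[0..1] ⇒ +0.409478 -0.691280 = -0.281801;  D = +0.281787+0.002868i
d^2_{2,1}: single k=0 term ⇒ -0.614344;  D = +0.313077+0.528585i
Y_2^{m'}(θ=2.4186,φ=1.1449) and Σ D·Y over m':
  (+0.3448+0.0256i)·(-0.1114-0.1272i)  (+0.2547+0.5005i)·(-0.1583+0.3490i)  (-0.1734+0.2796i)·(+0.2166+0.0000i)  (+0.2818+0.0029i)·(+0.1583+0.3490i)  (+0.3131+0.5286i)·(-0.1114+0.1272i)
Y_2^1(R⁻¹ n̂) = -0.346231+0.103276i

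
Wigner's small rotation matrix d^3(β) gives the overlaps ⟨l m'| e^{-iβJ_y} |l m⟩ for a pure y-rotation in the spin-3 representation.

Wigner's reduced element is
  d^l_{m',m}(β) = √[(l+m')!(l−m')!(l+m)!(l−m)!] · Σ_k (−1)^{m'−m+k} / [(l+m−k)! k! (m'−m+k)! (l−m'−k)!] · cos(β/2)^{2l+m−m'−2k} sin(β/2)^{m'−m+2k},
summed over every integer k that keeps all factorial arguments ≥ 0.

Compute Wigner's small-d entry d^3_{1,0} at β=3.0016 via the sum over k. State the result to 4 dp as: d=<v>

d=-0.2358

d^3_{1,0}(β=3.0016) via Wigner's sum:
c=cos(3.0016/2)=0.069939, s=sin(3.0016/2)=0.997551; N=√[24·2·6·6]=41.569219
The bounds max(0,m−m')=0 and min(l+m,l−m')=2 give 3 terms
  k=0: (−1)^1·41.5692/(12)·0.0699^5·0.9976^1 = -0.000006
  k=1: (−1)^2·41.5692/(4)·0.0699^3·0.9976^3 = +0.003529
  k=2: (−1)^3·41.5692/(12)·0.0699^1·0.9976^5 = -0.239325
d^3_{1,0}(3.0016) = -0.000006 +0.003529 -0.239325 = -0.235801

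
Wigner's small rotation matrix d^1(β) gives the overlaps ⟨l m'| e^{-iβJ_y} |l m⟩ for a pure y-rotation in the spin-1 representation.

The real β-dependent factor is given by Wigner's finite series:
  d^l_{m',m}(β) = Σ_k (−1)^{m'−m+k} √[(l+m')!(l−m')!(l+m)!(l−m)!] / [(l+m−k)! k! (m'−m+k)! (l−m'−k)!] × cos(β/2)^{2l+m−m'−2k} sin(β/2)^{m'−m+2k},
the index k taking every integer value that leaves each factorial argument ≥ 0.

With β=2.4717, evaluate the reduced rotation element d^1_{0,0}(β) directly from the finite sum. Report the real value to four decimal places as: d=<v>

d=-0.7839

d^1_{0,0}(β=2.4717) via Wigner's sum:
c=cos(2.4717/2)=0.328718, s=sin(2.4717/2)=0.944428; N=√[1·1·1·1]=1.000000
The bounds max(0,m−m')=0 and min(l+m,l−m')=1 give 2 terms
  k=0: (−1)^0·1.0000/(1)·0.3287^2·0.9444^0 = +0.108056
  k=1: (−1)^1·1.0000/(1)·0.3287^0·0.9444^2 = -0.891944
d^1_{0,0}(2.4717) = +0.108056 -0.891944 = -0.783888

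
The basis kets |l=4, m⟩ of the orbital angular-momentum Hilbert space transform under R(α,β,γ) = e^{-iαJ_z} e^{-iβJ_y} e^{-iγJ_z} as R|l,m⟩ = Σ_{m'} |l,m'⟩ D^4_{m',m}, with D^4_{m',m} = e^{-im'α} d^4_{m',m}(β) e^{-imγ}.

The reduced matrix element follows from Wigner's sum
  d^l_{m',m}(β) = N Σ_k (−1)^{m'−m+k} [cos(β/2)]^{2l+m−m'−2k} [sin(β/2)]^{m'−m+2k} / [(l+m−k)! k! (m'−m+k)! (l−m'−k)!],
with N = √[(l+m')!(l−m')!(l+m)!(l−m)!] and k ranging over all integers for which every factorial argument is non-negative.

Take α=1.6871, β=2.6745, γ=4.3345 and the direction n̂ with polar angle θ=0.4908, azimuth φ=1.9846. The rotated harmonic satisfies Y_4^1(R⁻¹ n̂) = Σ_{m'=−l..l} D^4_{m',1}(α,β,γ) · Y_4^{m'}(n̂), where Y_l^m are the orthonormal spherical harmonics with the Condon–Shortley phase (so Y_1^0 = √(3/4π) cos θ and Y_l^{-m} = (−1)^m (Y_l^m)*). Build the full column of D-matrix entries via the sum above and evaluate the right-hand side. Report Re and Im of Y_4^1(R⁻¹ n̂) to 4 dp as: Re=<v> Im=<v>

Need the full column D^4_{m',1} for m'=−4..4 at α=1.6871, β=2.6745, γ=4.3345.
cos(β/2)=0.231429, sin(β/2)=0.972852
d^4_{-4,1}: single k=5 term ⇒ +0.080832;  D = -0.060358+0.053765i
d^4_{-3,1}: k∈[4..5] ⇒ +0.033992 -0.360401 = -0.326409;  D = -0.243927-0.216893i
d^4_{-2,1}: k∈[3..5] ⇒ +0.008645 -0.229136 +0.809806 = +0.589314;  D = +0.337839-0.482863i
d^4_{-1,1}: k∈[2..5] ⇒ +0.001454 -0.077087 +0.681094 -0.802368 = -0.196906;  D = +0.173347+0.093397i
d^4_{0,1}: k∈[1..4] ⇒ +0.000155 -0.016402 +0.289837 -0.853610 = -0.580021;  D = +0.214004-0.539098i
d^4_{1,1}: k∈[0..3] ⇒ +0.000008 -0.002181 +0.077087 -0.454063 = -0.379149;  D = -0.366251-0.098053i
d^4_{2,1}: k∈[0..2] ⇒ -0.000147 +0.012967 -0.152757 = -0.139937;  D = -0.020259+0.138463i
d^4_{3,1}: k∈[0..1] ⇒ +0.001154 -0.033992 = -0.032838;  D = +0.032824+0.000951i
d^4_{4,1}: single k=0 term ⇒ -0.004574;  D = -0.000399-0.004557i
Y_4^{m'}(θ=0.4908,φ=1.9846) and Σ D·Y over m':
  (-0.0604+0.0538i)·(-0.0018-0.0218i)  (-0.2439-0.2169i)·(+0.1094+0.0374i)  (+0.3378-0.4829i)·(-0.2235+0.2432i)  (+0.1733+0.0934i)·(-0.1933-0.4402i)  (+0.2140-0.5391i)·(+0.0890+0.0000i)  (-0.3663-0.0981i)·(+0.1933-0.4402i)  (-0.0203+0.1385i)·(-0.2235-0.2432i)  (+0.0328+0.0010i)·(-0.1094+0.0374i)  (-0.0004-0.0046i)·(-0.0018+0.0218i)
Y_4^1(R⁻¹ n̂) = -0.028005+0.133508i

Re=-0.0280 Im=0.1335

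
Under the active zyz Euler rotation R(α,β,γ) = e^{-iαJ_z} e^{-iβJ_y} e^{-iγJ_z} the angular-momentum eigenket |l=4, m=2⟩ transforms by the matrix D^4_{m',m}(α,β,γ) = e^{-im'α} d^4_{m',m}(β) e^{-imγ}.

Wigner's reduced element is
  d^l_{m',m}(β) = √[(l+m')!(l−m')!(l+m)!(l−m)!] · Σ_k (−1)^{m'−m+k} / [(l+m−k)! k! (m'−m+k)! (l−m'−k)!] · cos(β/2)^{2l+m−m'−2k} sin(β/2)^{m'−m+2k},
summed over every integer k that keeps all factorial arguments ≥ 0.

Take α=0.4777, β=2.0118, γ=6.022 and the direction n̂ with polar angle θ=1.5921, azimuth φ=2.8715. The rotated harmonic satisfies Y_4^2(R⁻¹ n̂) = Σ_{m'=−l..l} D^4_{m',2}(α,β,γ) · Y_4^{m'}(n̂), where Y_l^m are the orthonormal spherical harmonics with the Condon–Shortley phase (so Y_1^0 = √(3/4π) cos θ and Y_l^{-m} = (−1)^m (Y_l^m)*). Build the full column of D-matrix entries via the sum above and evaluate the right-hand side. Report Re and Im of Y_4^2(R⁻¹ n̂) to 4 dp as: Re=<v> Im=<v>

Need the full column D^4_{m',2} for m'=−4..4 at α=0.4777, β=2.0118, γ=6.022.
cos(β/2)=0.535328, sin(β/2)=0.844644
d^4_{-4,2}: single k=6 term ⇒ +0.550633;  D = -0.418145+0.358262i
d^4_{-3,2}: k∈[5..6] ⇒ +0.740312 -0.614328 = +0.125983;  D = -0.047276+0.116777i
d^4_{-2,2}: k∈[4..6] ⇒ +0.626999 -1.248717 +0.259054 = -0.362664;  D = -0.033688-0.361096i
d^4_{-1,2}: k∈[3..5] ⇒ +0.374660 -1.399057 +0.696583 = -0.327815;  D = -0.177100-0.275859i
d^4_{0,2}: k∈[2..4] ⇒ +0.159290 -1.057464 +0.987198 = +0.089024;  D = +0.077152+0.044417i
d^4_{1,2}: k∈[1..3] ⇒ +0.045149 -0.561990 +0.932705 = +0.415865;  D = +0.415450+0.018571i
d^4_{2,2}: k∈[0..2] ⇒ +0.006745 -0.201488 +0.626999 = +0.432256;  D = +0.392358-0.181384i
d^4_{3,2}: k∈[0..1] ⇒ -0.039818 +0.297377 = +0.257559;  D = +0.157927-0.203459i
d^4_{4,2}: single k=0 term ⇒ +0.088848;  D = +0.016113-0.087375i
Y_4^{m'}(θ=1.5921,φ=2.8715) and Σ D·Y over m':
  (-0.4181+0.3583i)·(+0.2082+0.3900i)  (-0.0473+0.1168i)·(+0.0184+0.0193i)  (-0.0337-0.3611i)·(-0.2859-0.1714i)  (-0.1771-0.2759i)·(-0.0291-0.0081i)  (+0.0772+0.0444i)·(+0.3159+0.0000i)  (+0.4154+0.0186i)·(+0.0291-0.0081i)  (+0.3924-0.1814i)·(-0.2859+0.1714i)  (+0.1579-0.2035i)·(-0.0184+0.0193i)  (+0.0161-0.0874i)·(+0.2082-0.3900i)
Y_4^2(R⁻¹ n̂) = -0.353411+0.143840i

Re=-0.3534 Im=0.1438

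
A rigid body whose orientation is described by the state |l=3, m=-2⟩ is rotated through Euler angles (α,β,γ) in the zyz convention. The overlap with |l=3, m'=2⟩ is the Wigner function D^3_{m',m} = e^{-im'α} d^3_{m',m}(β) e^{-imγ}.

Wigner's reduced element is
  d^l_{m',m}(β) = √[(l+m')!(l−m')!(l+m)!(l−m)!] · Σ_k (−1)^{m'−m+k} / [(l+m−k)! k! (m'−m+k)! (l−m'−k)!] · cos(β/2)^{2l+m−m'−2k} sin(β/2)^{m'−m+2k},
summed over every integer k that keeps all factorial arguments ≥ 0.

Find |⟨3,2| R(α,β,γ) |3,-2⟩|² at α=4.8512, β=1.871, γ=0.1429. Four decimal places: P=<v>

D^3_{2,-2}(4.8512,1.871,0.1429) = e^{-i·2·4.8512}·d^3_{2,-2}(1.871)·e^{-i·-2·0.1429}. Compute d first:
With c≡cos(β/2)=0.593416 and s≡sin(β/2)=0.804896, N=[120·1·1·120]^{1/2}=120.000000
The bounds max(0,m−m')=0 and min(l+m,l−m')=1 give 2 terms
  k=0: (−1)^4·120.0000/(24)·0.5934^2·0.8049^4 = +0.739005
  k=1: (−1)^5·120.0000/(120)·0.5934^0·0.8049^6 = -0.271918
d^3_{2,-2}(1.871) = +0.739005 -0.271918 = +0.467087
|D^3_{2,-2}|² = |d^3_{2,-2}(β)|² = (+0.467087)² = 0.218170 (the z-rotation phases have unit modulus)

P=0.2182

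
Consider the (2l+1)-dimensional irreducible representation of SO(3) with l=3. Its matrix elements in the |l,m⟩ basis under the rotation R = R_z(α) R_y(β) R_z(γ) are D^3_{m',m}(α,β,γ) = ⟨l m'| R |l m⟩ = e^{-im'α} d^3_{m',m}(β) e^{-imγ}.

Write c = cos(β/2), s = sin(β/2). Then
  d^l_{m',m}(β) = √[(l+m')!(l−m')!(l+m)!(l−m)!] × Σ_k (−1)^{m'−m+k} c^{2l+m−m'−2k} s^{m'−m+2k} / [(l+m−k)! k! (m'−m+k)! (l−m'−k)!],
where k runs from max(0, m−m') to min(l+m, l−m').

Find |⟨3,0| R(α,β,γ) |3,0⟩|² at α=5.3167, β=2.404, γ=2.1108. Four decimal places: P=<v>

First d^3_{0,0}(β=2.404), then the phase factors e^{-i(0)α} and e^{-i(0)γ}:
c=cos(2.404/2)=0.360493, s=sin(2.404/2)=0.932762; N=√[6·6·6·6]=36.000000
Admissible k: 0..3 (factorial args all ≥0)
  k=0: (−1)^0·36.0000/(36)·0.3605^6·0.9328^0 = +0.002195
  k=1: (−1)^1·36.0000/(4)·0.3605^4·0.9328^2 = -0.132243
  k=2: (−1)^2·36.0000/(4)·0.3605^2·0.9328^4 = +0.885359
  k=3: (−1)^3·36.0000/(36)·0.3605^0·0.9328^6 = -0.658605
d^3_{0,0}(2.404) = +0.002195 -0.132243 +0.885359 -0.658605 = +0.096706
|D^3_{0,0}|² = |d^3_{0,0}(β)|² = (+0.096706)² = 0.009352 (the z-rotation phases have unit modulus)

P=0.0094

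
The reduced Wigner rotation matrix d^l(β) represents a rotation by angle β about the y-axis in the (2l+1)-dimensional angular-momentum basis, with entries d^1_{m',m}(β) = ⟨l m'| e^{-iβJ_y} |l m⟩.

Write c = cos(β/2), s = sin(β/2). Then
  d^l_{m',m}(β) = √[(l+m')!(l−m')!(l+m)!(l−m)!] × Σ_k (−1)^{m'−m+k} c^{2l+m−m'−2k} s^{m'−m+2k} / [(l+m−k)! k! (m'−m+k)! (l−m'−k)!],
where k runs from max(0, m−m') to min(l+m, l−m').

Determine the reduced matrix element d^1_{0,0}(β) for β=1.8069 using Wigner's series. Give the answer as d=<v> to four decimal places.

d=-0.2339

d^1_{0,0}(β=1.8069) via Wigner's sum:
Half-angle: c=0.618904, s=0.785467. N=√(1·1·1·1)=1.000000
k∈{0,1} keeps every argument non-negative
  k=0: (−1)^0·1.0000/(1)·0.6189^2·0.7855^0 = +0.383042
  k=1: (−1)^1·1.0000/(1)·0.6189^0·0.7855^2 = -0.616958
d^1_{0,0}(1.8069) = +0.383042 -0.616958 = -0.233916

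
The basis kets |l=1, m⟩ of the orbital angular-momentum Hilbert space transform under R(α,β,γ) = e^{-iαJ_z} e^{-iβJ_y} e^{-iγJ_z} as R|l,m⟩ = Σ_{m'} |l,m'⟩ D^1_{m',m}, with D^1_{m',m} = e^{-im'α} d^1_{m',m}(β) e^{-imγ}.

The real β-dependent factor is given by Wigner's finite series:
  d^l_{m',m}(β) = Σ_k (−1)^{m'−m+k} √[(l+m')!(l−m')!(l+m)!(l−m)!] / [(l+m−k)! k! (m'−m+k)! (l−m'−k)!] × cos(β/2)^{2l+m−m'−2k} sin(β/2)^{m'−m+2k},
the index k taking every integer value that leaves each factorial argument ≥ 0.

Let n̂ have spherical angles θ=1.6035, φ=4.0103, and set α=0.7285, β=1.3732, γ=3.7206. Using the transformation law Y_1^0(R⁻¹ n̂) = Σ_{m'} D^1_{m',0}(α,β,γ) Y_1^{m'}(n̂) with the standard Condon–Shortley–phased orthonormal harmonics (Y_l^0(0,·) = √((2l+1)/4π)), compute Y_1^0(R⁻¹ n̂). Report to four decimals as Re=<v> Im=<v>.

Need the full column D^1_{m',0} for m'=−1..1 at α=0.7285, β=1.3732, γ=3.7206.
cos(β/2)=0.773406, sin(β/2)=0.633911
d^1_{-1,0}: single k=1 term ⇒ +0.693347;  D = +0.517358+0.461597i
d^1_{0,0}: k∈[0..1] ⇒ +0.598156 -0.401844 = +0.196313;  D = +0.196313+0.000000i
d^1_{1,0}: single k=0 term ⇒ -0.693347;  D = -0.517358+0.461597i
Y_1^{m'}(θ=1.6035,φ=4.0103) and Σ D·Y over m':
  (+0.5174+0.4616i)·(-0.2230+0.2636i)  (+0.1963+0.0000i)·(-0.0160+0.0000i)  (-0.5174+0.4616i)·(+0.2230+0.2636i)
Y_1^0(R⁻¹ n̂) = -0.477276+0.000000i

Re=-0.4773 Im=0.0000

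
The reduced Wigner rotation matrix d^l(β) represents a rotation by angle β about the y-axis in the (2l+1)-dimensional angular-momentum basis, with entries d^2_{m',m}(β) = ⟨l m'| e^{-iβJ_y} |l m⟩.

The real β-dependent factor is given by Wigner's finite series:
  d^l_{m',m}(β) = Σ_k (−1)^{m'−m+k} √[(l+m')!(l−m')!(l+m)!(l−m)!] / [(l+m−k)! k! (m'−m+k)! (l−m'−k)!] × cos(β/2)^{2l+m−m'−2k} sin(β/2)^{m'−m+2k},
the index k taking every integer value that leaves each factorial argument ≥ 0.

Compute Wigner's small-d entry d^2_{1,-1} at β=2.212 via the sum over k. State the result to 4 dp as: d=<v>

d=-0.1569

d^2_{1,-1}(β=2.212) via Wigner's sum:
c=cos(2.212/2)=0.448241, s=sin(2.212/2)=0.893913; N=√[6·1·1·6]=6.000000
The bounds max(0,m−m')=0 and min(l+m,l−m')=1 give 2 terms
  k=0: (−1)^2·6.0000/(2)·0.4482^2·0.8939^2 = +0.481653
  k=1: (−1)^3·6.0000/(6)·0.4482^0·0.8939^4 = -0.638529
d^2_{1,-1}(2.212) = +0.481653 -0.638529 = -0.156876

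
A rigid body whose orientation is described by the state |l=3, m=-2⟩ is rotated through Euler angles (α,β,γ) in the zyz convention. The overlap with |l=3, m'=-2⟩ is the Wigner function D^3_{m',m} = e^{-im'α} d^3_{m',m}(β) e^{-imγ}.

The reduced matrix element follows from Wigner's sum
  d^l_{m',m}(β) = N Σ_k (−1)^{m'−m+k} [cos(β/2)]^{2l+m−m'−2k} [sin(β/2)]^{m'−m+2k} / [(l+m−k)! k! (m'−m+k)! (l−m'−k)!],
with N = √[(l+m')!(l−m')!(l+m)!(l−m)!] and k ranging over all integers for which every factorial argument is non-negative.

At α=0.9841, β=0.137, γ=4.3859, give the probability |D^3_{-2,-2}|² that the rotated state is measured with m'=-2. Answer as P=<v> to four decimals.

First d^3_{-2,-2}(β=0.137), then the phase factors e^{-i(-2)α} and e^{-i(-2)γ}:
c=cos(0.137/2)=0.997655, s=sin(0.137/2)=0.068446; N=√[1·120·1·120]=120.000000
The bounds max(0,m−m')=0 and min(l+m,l−m')=1 give 2 terms
  k=0: (−1)^0·120.0000/(120)·0.9977^6·0.0684^0 = +0.986011
  k=1: (−1)^1·120.0000/(24)·0.9977^4·0.0684^2 = -0.023206
d^3_{-2,-2}(0.137) = +0.986011 -0.023206 = +0.962805
|D^3_{-2,-2}|² = |d^3_{-2,-2}(β)|² = (+0.962805)² = 0.926994 (the z-rotation phases have unit modulus)

P=0.9270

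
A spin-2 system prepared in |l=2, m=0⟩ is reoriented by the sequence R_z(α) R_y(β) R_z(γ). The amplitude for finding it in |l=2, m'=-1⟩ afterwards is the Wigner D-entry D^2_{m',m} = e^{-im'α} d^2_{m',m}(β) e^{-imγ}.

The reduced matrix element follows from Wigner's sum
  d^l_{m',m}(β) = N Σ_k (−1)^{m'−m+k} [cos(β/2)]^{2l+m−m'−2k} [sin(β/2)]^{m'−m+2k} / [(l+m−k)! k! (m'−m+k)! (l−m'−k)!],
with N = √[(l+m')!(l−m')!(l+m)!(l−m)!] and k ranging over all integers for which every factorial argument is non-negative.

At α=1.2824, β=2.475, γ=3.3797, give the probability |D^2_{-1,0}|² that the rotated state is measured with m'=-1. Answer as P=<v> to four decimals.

P=0.3542

D^2_{-1,0}(1.2824,2.475,3.3797) = e^{-i·-1·1.2824}·d^2_{-1,0}(2.475)·e^{-i·0·3.3797}. Compute d first:
With c≡cos(β/2)=0.327160 and s≡sin(β/2)=0.944969, N=[1·6·2·2]^{1/2}=4.898979
k∈{1,2} keeps every argument non-negative
  k=1: (−1)^0·4.8990/(2)·0.3272^3·0.9450^1 = +0.081054
  k=2: (−1)^1·4.8990/(2)·0.3272^1·0.9450^3 = -0.676220
d^2_{-1,0}(2.475) = +0.081054 -0.676220 = -0.595167
|D^2_{-1,0}|² = |d^2_{-1,0}(β)|² = (-0.595167)² = 0.354223 (the z-rotation phases have unit modulus)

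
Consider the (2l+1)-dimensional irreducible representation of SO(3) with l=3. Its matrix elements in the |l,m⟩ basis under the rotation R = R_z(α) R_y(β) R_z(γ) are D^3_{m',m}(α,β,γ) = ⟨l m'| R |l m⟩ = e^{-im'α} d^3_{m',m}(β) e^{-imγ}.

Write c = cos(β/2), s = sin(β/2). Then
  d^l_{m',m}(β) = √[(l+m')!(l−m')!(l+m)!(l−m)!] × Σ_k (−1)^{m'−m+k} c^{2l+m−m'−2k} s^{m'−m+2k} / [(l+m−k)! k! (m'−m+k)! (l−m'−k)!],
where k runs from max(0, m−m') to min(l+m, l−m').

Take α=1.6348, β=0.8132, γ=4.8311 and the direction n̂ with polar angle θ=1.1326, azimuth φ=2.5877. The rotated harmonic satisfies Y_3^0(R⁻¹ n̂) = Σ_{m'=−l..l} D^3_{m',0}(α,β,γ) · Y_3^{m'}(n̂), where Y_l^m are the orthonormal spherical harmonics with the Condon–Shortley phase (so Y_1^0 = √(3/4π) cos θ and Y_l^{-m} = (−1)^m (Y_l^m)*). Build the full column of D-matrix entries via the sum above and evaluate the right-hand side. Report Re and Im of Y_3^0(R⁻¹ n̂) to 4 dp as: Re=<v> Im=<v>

Need the full column D^3_{m',0} for m'=−3..3 at α=1.6348, β=0.8132, γ=4.8311.
cos(β/2)=0.918471, sin(β/2)=0.395489
d^3_{-3,0}: single k=3 term ⇒ +0.214345;  D = +0.040904-0.210406i
d^3_{-2,0}: k∈[2..3] ⇒ +0.609664 -0.113039 = +0.496625;  D = -0.492562-0.063398i
d^3_{-1,0}: k∈[1..3] ⇒ +0.895471 -0.498093 +0.030784 = +0.428162;  D = -0.027385+0.427285i
d^3_{0,0}: k∈[0..3] ⇒ +0.600333 -1.001780 +0.185742 -0.003827 = -0.219532;  D = -0.219532+0.000000i
d^3_{1,0}: k∈[0..2] ⇒ -0.895471 +0.498093 -0.030784 = -0.428162;  D = +0.027385+0.427285i
d^3_{2,0}: k∈[0..1] ⇒ +0.609664 -0.113039 = +0.496625;  D = -0.492562+0.063398i
d^3_{3,0}: single k=0 term ⇒ -0.214345;  D = -0.040904-0.210406i
Y_3^{m'}(θ=1.1326,φ=2.5877) and Σ D·Y over m':
  (+0.0409-0.2104i)·(+0.0281-0.3085i)  (-0.4926-0.0634i)·(+0.1588+0.3181i)  (-0.0274+0.4273i)·(+0.0248+0.0154i)  (-0.2195+0.0000i)·(-0.3325+0.0000i)  (+0.0274+0.4273i)·(-0.0248+0.0154i)  (-0.4926+0.0634i)·(+0.1588-0.3181i)  (-0.0409-0.2104i)·(-0.0281-0.3085i)
Y_3^0(R⁻¹ n̂) = -0.185134-0.000000i

Re=-0.1851 Im=0.0000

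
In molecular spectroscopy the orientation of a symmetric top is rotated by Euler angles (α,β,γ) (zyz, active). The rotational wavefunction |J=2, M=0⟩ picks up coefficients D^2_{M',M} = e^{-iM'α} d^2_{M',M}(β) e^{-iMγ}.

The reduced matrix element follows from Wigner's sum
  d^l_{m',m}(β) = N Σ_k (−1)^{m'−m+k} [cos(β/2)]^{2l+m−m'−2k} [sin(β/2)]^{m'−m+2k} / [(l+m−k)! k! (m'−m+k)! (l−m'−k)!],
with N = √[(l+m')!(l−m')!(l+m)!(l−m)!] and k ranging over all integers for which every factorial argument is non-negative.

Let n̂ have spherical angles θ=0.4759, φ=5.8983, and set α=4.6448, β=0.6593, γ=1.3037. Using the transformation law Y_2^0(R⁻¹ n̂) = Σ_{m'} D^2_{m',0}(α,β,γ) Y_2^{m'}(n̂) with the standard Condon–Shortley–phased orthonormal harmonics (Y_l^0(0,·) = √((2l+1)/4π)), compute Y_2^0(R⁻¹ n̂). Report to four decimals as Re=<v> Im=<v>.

Re=0.2753 Im=0.0000

Need the full column D^2_{m',0} for m'=−2..2 at α=4.6448, β=0.6593, γ=1.3037.
cos(β/2)=0.946156, sin(β/2)=0.323712
d^2_{-2,0}: single k=2 term ⇒ +0.229783;  D = -0.227687+0.030967i
d^2_{-1,0}: k∈[1..2] ⇒ +0.671618 -0.078617 = +0.593001;  D = -0.040050-0.591647i
d^2_{0,0}: k∈[0..2] ⇒ +0.801402 -0.375234 +0.010981 = +0.437149;  D = +0.437149+0.000000i
d^2_{1,0}: k∈[0..1] ⇒ -0.671618 +0.078617 = -0.593001;  D = +0.040050-0.591647i
d^2_{2,0}: single k=0 term ⇒ +0.229783;  D = -0.227687-0.030967i
Y_2^{m'}(θ=0.4759,φ=5.8983) and Σ D·Y over m':
  (-0.2277+0.0310i)·(+0.0582+0.0564i)  (-0.0400-0.5916i)·(+0.2916+0.1181i)  (+0.4371+0.0000i)·(+0.4322+0.0000i)  (+0.0400-0.5916i)·(-0.2916+0.1181i)  (-0.2277-0.0310i)·(+0.0582-0.0564i)
Y_2^0(R⁻¹ n̂) = +0.275339+0.000000i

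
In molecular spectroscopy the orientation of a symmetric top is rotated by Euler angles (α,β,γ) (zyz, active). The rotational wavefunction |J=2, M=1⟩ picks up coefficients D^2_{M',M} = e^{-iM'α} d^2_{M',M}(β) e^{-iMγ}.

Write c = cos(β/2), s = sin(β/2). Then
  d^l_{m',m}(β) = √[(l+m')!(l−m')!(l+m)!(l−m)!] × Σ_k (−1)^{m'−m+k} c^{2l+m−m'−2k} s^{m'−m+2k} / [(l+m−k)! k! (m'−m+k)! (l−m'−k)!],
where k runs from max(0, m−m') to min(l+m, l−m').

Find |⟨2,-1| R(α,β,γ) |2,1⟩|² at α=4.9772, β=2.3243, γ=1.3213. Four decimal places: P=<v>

Split into d^2_{-1,1}(β=2.3243) × two z-phases.
Half-angle: c=0.397367, s=0.917660. N=√(1·6·6·1)=6.000000
k: max(0,(1)−(-1))=2 … min(2+(1),2−(-1))=3
  k=2: (−1)^0·6.0000/(2)·0.3974^2·0.9177^2 = +0.398905
  k=3: (−1)^1·6.0000/(6)·0.3974^0·0.9177^4 = -0.709131
d^2_{-1,1}(2.3243) = +0.398905 -0.709131 = -0.310226
|D^2_{-1,1}|² = |d^2_{-1,1}(β)|² = (-0.310226)² = 0.096240 (the z-rotation phases have unit modulus)

P=0.0962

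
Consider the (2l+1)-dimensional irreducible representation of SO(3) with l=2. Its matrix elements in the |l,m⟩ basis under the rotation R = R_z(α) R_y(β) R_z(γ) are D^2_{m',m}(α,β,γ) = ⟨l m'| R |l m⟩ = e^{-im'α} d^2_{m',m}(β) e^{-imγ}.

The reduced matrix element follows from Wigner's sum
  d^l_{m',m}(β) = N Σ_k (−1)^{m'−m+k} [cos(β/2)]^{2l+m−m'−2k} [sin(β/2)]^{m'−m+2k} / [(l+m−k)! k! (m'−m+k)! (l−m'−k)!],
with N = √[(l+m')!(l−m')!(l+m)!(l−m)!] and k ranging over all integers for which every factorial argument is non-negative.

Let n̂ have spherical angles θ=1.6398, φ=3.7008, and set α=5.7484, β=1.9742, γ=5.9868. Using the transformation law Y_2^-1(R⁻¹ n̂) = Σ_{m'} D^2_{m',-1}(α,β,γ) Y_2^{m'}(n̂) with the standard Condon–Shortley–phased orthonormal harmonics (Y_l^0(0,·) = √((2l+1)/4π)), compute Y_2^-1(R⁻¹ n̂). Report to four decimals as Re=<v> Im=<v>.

Need the full column D^2_{m',-1} for m'=−2..2 at α=5.7484, β=1.9742, γ=5.9868.
cos(β/2)=0.551112, sin(β/2)=0.834431
d^2_{-2,-1}: single k=1 term ⇒ +0.279345;  D = +0.056822-0.273504i
d^2_{-1,-1}: k∈[0..1] ⇒ +0.092249 -0.634428 = -0.542179;  D = -0.365435+0.400519i
d^2_{0,-1}: k∈[0..1] ⇒ -0.342126 +0.784309 = +0.442183;  D = +0.422903-0.129146i
d^2_{1,-1}: k∈[0..1] ⇒ +0.634428 -0.484800 = +0.149628;  D = +0.145396+0.035334i
d^2_{2,-1}: single k=0 term ⇒ -0.640386;  D = -0.458317-0.447257i
Y_2^{m'}(θ=1.6398,φ=3.7008) and Σ D·Y over m':
  (+0.0568-0.2735i)·(+0.1680-0.3458i)  (-0.3654+0.4005i)·(+0.0450-0.0282i)  (+0.4229-0.1291i)·(-0.3109+0.0000i)  (+0.1454+0.0353i)·(-0.0450-0.0282i)  (-0.4583-0.4473i)·(+0.1680+0.3458i)
Y_2^-1(R⁻¹ n̂) = -0.149591-0.236432i

Re=-0.1496 Im=-0.2364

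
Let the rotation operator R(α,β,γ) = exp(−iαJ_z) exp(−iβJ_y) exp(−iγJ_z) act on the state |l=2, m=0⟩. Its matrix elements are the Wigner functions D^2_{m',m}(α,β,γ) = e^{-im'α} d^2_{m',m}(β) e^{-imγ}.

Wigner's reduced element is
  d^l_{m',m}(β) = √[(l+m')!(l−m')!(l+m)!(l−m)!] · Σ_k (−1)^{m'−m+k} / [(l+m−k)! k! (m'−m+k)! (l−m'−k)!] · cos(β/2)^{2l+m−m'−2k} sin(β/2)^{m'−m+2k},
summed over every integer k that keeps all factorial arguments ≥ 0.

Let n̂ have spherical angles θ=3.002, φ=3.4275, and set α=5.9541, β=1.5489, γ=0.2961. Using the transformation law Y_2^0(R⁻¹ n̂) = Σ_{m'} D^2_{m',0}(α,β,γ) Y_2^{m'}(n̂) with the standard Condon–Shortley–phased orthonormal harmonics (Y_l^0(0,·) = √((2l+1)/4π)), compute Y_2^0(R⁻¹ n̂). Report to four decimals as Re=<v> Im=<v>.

Re=-0.2981 Im=0.0000

Need the full column D^2_{m',0} for m'=−2..2 at α=5.9541, β=1.5489, γ=0.2961.
cos(β/2)=0.714806, sin(β/2)=0.699323
d^2_{-2,0}: single k=2 term ⇒ +0.612079;  D = +0.484223-0.374391i
d^2_{-1,0}: k∈[1..2] ⇒ +0.625630 -0.598821 = +0.026809;  D = +0.025370-0.008664i
d^2_{0,0}: k∈[0..2] ⇒ +0.261067 -0.999521 +0.239173 = -0.499281;  D = -0.499281+0.000000i
d^2_{1,0}: k∈[0..1] ⇒ -0.625630 +0.598821 = -0.026809;  D = -0.025370-0.008664i
d^2_{2,0}: single k=0 term ⇒ +0.612079;  D = +0.484223+0.374391i
Y_2^{m'}(θ=3.002,φ=3.4275) and Σ D·Y over m':
  (+0.4842-0.3744i)·(+0.0063-0.0040i)  (+0.0254-0.0087i)·(+0.1021-0.0300i)  (-0.4993+0.0000i)·(+0.6125+0.0000i)  (-0.0254-0.0087i)·(-0.1021-0.0300i)  (+0.4842+0.3744i)·(+0.0063+0.0040i)
Y_2^0(R⁻¹ n̂) = -0.298071+0.000000i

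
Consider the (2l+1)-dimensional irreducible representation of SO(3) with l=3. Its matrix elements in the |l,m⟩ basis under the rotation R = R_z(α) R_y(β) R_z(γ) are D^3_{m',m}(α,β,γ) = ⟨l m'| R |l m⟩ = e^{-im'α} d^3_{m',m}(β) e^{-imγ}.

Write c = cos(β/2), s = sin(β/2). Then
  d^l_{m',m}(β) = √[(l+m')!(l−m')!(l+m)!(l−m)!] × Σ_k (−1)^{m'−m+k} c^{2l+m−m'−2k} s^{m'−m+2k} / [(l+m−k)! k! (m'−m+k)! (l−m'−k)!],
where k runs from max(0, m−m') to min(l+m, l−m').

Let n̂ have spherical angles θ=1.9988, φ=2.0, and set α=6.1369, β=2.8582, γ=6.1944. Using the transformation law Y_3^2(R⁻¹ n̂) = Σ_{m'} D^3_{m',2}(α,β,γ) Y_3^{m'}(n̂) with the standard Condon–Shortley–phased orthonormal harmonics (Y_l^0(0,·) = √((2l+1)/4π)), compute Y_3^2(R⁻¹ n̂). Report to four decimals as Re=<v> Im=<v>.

Re=-0.1033 Im=0.2253

Need the full column D^3_{m',2} for m'=−3..3 at α=6.1369, β=2.8582, γ=6.1944.
cos(β/2)=0.141223, sin(β/2)=0.989978
d^3_{-3,2}: single k=5 term ⇒ +0.328933;  D = +0.317769-0.084971i
d^3_{-2,2}: k∈[4..5] ⇒ +0.095781 -0.941354 = -0.845573;  D = -0.839987+0.097027i
d^3_{-1,2}: k∈[3..4] ⇒ +0.017283 -0.424651 = -0.407368;  D = -0.407168-0.012743i
d^3_{0,2}: k∈[2..3] ⇒ +0.002135 -0.104923 = -0.102788;  D = -0.101172-0.018156i
d^3_{1,2}: k∈[1..2] ⇒ +0.000176 -0.017283 = -0.017107;  D = -0.016218-0.005444i
d^3_{2,2}: k∈[0..1] ⇒ +0.000008 -0.001949 = -0.001941;  D = -0.001731-0.000879i
d^3_{3,2}: single k=0 term ⇒ -0.000136;  D = -0.000111-0.000079i
Y_3^{m'}(θ=1.9988,φ=2.0) and Σ D·Y over m':
  (+0.3178-0.0850i)·(+0.3017+0.0878i)  (-0.8400+0.0970i)·(+0.2295-0.2657i)  (-0.4072-0.0127i)·(+0.0170+0.0371i)  (-0.1012-0.0182i)·(+0.3313+0.0000i)  (-0.0162-0.0054i)·(-0.0170+0.0371i)  (-0.0017-0.0009i)·(+0.2295+0.2657i)  (-0.0001-0.0001i)·(-0.3017+0.0878i)
Y_3^2(R⁻¹ n̂) = -0.103264+0.225251i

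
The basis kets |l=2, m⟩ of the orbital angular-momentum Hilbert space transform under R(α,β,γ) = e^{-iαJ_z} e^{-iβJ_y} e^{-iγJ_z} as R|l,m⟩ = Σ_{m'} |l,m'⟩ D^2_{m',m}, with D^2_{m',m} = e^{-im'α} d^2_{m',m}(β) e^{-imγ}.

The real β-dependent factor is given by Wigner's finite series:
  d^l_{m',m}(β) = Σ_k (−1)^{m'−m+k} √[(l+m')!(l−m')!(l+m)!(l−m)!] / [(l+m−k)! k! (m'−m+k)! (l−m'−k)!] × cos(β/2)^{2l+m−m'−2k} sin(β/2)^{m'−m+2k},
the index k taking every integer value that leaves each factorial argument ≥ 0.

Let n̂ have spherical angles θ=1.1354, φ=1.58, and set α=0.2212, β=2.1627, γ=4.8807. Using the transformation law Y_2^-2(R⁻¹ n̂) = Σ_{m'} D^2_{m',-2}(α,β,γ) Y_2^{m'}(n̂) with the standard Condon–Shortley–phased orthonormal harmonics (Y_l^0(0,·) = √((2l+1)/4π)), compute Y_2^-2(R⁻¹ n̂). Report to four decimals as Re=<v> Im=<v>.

Re=0.3137 Im=-0.2214

Need the full column D^2_{m',-2} for m'=−2..2 at α=0.2212, β=2.1627, γ=4.8807.
cos(β/2)=0.470137, sin(β/2)=0.882593
d^2_{-2,-2}: single k=0 term ⇒ +0.048854;  D = -0.034764-0.034324i
d^2_{-1,-2}: single k=0 term ⇒ -0.183428;  D = +0.155622+0.097096i
d^2_{0,-2}: single k=0 term ⇒ +0.421741;  D = -0.398072-0.139301i
d^2_{1,-2}: single k=0 term ⇒ -0.646452;  D = +0.642151+0.074449i
d^2_{2,-2}: single k=0 term ⇒ +0.606796;  D = -0.603404+0.064066i
Y_2^{m'}(θ=1.1354,φ=1.58) and Σ D·Y over m':
  (-0.0348-0.0343i)·(-0.3175+0.0058i)  (+0.1556+0.0971i)·(-0.0027-0.2954i)  (-0.3981-0.1393i)·(-0.1471+0.0000i)  (+0.6422+0.0744i)·(+0.0027-0.2954i)  (-0.6034+0.0641i)·(-0.3175-0.0058i)
Y_2^-2(R⁻¹ n̂) = +0.313746-0.221375i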